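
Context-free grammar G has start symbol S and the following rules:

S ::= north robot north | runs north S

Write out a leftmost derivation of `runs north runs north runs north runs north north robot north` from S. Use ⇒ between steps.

S ⇒ runs north S ⇒ runs north runs north S ⇒ runs north runs north runs north S ⇒ runs north runs north runs north runs north S ⇒ runs north runs north runs north runs north north robot north

S ⇒ runs north S   [S ::= runs north S]
runs north S ⇒ runs north runs north S   [S ::= runs north S]
runs north runs north S ⇒ runs north runs north runs north S   [S ::= runs north S]
runs north runs north runs north S ⇒ runs north runs north runs north runs north S   [S ::= runs north S]
runs north runs north runs north runs north S ⇒ runs north runs north runs north runs north north robot north   [S ::= north robot north]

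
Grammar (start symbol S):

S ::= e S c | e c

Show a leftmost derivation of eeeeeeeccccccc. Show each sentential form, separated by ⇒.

S⇒eSc⇒eeScc⇒eeeSccc⇒eeeeScccc⇒eeeeeSccccc⇒eeeeeeScccccc⇒eeeeeeeccccccc

S ⇒ eSc   [S ::= e S c]
eSc ⇒ eeScc   [S ::= e S c]
eeScc ⇒ eeeSccc   [S ::= e S c]
eeeSccc ⇒ eeeeScccc   [S ::= e S c]
eeeeScccc ⇒ eeeeeSccccc   [S ::= e S c]
eeeeeSccccc ⇒ eeeeeeScccccc   [S ::= e S c]
eeeeeeScccccc ⇒ eeeeeeeccccccc   [S ::= e c]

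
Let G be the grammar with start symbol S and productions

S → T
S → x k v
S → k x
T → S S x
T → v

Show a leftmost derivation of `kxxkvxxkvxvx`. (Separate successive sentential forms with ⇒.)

S ⇒ T   [S → T]
T ⇒ SSx   [T → S S x]
SSx ⇒ TSx   [S → T]
TSx ⇒ SSxSx   [T → S S x]
SSxSx ⇒ TSxSx   [S → T]
TSxSx ⇒ SSxSxSx   [T → S S x]
SSxSxSx ⇒ kxSxSxSx   [S → k x]
kxSxSxSx ⇒ kxxkvxSxSx   [S → x k v]
kxxkvxSxSx ⇒ kxxkvxxkvxSx   [S → x k v]
kxxkvxxkvxSx ⇒ kxxkvxxkvxTx   [S → T]
kxxkvxxkvxTx ⇒ kxxkvxxkvxvx   [T → v]

S ⇒ T ⇒ SSx ⇒ TSx ⇒ SSxSx ⇒ TSxSx ⇒ SSxSxSx ⇒ kxSxSxSx ⇒ kxxkvxSxSx ⇒ kxxkvxxkvxSx ⇒ kxxkvxxkvxTx ⇒ kxxkvxxkvxvx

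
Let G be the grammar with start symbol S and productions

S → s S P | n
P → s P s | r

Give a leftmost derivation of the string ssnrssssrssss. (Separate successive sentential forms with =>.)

S => sSP   [S → s S P]
sSP => ssSPP   [S → s S P]
ssSPP => ssnPP   [S → n]
ssnPP => ssnrP   [P → r]
ssnrP => ssnrsPs   [P → s P s]
ssnrsPs => ssnrssPss   [P → s P s]
ssnrssPss => ssnrsssPsss   [P → s P s]
ssnrsssPsss => ssnrssssPssss   [P → s P s]
ssnrssssPssss => ssnrssssrssss   [P → r]

S=>sSP=>ssSPP=>ssnPP=>ssnrP=>ssnrsPs=>ssnrssPss=>ssnrsssPsss=>ssnrssssPssss=>ssnrssssrssss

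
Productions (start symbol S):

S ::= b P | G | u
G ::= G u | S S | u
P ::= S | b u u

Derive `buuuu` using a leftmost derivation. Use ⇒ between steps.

S ⇒ G ⇒ Gu ⇒ Guu ⇒ SSuu ⇒ bPSuu ⇒ bSSuu ⇒ buSuu ⇒ buuuu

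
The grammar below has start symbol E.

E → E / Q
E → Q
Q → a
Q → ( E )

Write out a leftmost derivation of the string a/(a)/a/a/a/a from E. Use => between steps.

E=>E/Q=>E/Q/Q=>E/Q/Q/Q=>E/Q/Q/Q/Q=>E/Q/Q/Q/Q/Q=>Q/Q/Q/Q/Q/Q=>a/Q/Q/Q/Q/Q=>a/(E)/Q/Q/Q/Q=>a/(Q)/Q/Q/Q/Q=>a/(a)/Q/Q/Q/Q=>a/(a)/a/Q/Q/Q=>a/(a)/a/a/Q/Q=>a/(a)/a/a/a/Q=>a/(a)/a/a/a/a

E => E/Q   [E → E / Q]
E/Q => E/Q/Q   [E → E / Q]
E/Q/Q => E/Q/Q/Q   [E → E / Q]
E/Q/Q/Q => E/Q/Q/Q/Q   [E → E / Q]
E/Q/Q/Q/Q => E/Q/Q/Q/Q/Q   [E → E / Q]
E/Q/Q/Q/Q/Q => Q/Q/Q/Q/Q/Q   [E → Q]
Q/Q/Q/Q/Q/Q => a/Q/Q/Q/Q/Q   [Q → a]
a/Q/Q/Q/Q/Q => a/(E)/Q/Q/Q/Q   [Q → ( E )]
a/(E)/Q/Q/Q/Q => a/(Q)/Q/Q/Q/Q   [E → Q]
a/(Q)/Q/Q/Q/Q => a/(a)/Q/Q/Q/Q   [Q → a]
a/(a)/Q/Q/Q/Q => a/(a)/a/Q/Q/Q   [Q → a]
a/(a)/a/Q/Q/Q => a/(a)/a/a/Q/Q   [Q → a]
a/(a)/a/a/Q/Q => a/(a)/a/a/a/Q   [Q → a]
a/(a)/a/a/a/Q => a/(a)/a/a/a/a   [Q → a]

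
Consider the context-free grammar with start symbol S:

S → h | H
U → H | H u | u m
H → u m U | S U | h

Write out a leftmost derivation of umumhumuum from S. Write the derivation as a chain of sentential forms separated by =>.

S=>H=>SU=>HU=>umUU=>umHuU=>umumUuU=>umumHuU=>umumSUuU=>umumHUuU=>umumhUuU=>umumhumuU=>umumhumuum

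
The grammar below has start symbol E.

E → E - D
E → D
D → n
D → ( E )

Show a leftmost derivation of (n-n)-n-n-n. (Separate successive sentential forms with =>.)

E => E-D => E-D-D => E-D-D-D => D-D-D-D => (E)-D-D-D => (E-D)-D-D-D => (D-D)-D-D-D => (n-D)-D-D-D => (n-n)-D-D-D => (n-n)-n-D-D => (n-n)-n-n-D => (n-n)-n-n-n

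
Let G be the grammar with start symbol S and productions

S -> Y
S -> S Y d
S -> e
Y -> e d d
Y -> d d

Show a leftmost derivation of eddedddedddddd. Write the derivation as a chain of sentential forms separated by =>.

S=>SYd=>SYdYd=>SYdYdYd=>YYdYdYd=>eddYdYdYd=>eddedddYdYd=>eddedddedddYd=>eddedddedddddd

S => SYd   [S -> S Y d]
SYd => SYdYd   [S -> S Y d]
SYdYd => SYdYdYd   [S -> S Y d]
SYdYdYd => YYdYdYd   [S -> Y]
YYdYdYd => eddYdYdYd   [Y -> e d d]
eddYdYdYd => eddedddYdYd   [Y -> e d d]
eddedddYdYd => eddedddedddYd   [Y -> e d d]
eddedddedddYd => eddedddedddddd   [Y -> d d]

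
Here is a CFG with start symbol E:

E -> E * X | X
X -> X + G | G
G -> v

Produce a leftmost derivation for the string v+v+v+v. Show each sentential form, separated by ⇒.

E⇒X⇒X+G⇒X+G+G⇒X+G+G+G⇒G+G+G+G⇒v+G+G+G⇒v+v+G+G⇒v+v+v+G⇒v+v+v+v

E ⇒ X   [E -> X]
X ⇒ X+G   [X -> X + G]
X+G ⇒ X+G+G   [X -> X + G]
X+G+G ⇒ X+G+G+G   [X -> X + G]
X+G+G+G ⇒ G+G+G+G   [X -> G]
G+G+G+G ⇒ v+G+G+G   [G -> v]
v+G+G+G ⇒ v+v+G+G   [G -> v]
v+v+G+G ⇒ v+v+v+G   [G -> v]
v+v+v+G ⇒ v+v+v+v   [G -> v]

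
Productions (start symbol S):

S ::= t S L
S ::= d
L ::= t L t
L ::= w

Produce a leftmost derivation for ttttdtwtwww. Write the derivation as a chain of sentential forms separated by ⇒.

S ⇒ tSL ⇒ ttSLL ⇒ tttSLLL ⇒ ttttSLLLL ⇒ ttttdLLLL ⇒ ttttdtLtLLL ⇒ ttttdtwtLLL ⇒ ttttdtwtwLL ⇒ ttttdtwtwwL ⇒ ttttdtwtwww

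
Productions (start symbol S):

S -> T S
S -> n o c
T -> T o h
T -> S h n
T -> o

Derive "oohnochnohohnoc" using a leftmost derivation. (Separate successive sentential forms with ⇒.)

S⇒TS⇒TohS⇒TohohS⇒ShnohohS⇒TShnohohS⇒TohShnohohS⇒oohShnohohS⇒oohnochnohohS⇒oohnochnohohnoc

S ⇒ TS   [S -> T S]
TS ⇒ TohS   [T -> T o h]
TohS ⇒ TohohS   [T -> T o h]
TohohS ⇒ ShnohohS   [T -> S h n]
ShnohohS ⇒ TShnohohS   [S -> T S]
TShnohohS ⇒ TohShnohohS   [T -> T o h]
TohShnohohS ⇒ oohShnohohS   [T -> o]
oohShnohohS ⇒ oohnochnohohS   [S -> n o c]
oohnochnohohS ⇒ oohnochnohohnoc   [S -> n o c]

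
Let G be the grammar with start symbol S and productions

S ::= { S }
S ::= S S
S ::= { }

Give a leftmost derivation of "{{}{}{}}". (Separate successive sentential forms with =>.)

S => {S} => {SS} => {SSS} => {{}SS} => {{}{}S} => {{}{}{}}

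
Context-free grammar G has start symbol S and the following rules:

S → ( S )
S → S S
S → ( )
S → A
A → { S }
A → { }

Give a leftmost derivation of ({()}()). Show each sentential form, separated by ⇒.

S ⇒ (S) ⇒ (SS) ⇒ (AS) ⇒ ({S}S) ⇒ ({()}S) ⇒ ({()}())

S ⇒ (S)   [S → ( S )]
(S) ⇒ (SS)   [S → S S]
(SS) ⇒ (AS)   [S → A]
(AS) ⇒ ({S}S)   [A → { S }]
({S}S) ⇒ ({()}S)   [S → ( )]
({()}S) ⇒ ({()}())   [S → ( )]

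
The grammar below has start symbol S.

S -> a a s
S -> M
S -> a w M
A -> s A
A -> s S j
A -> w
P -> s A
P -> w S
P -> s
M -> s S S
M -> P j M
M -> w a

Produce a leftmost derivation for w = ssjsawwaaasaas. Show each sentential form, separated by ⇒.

S ⇒ M   [S -> M]
M ⇒ sSS   [M -> s S S]
sSS ⇒ sMS   [S -> M]
sMS ⇒ sPjMS   [M -> P j M]
sPjMS ⇒ ssjMS   [P -> s]
ssjMS ⇒ ssjsSSS   [M -> s S S]
ssjsSSS ⇒ ssjsawMSS   [S -> a w M]
ssjsawMSS ⇒ ssjsawwaSS   [M -> w a]
ssjsawwaSS ⇒ ssjsawwaaasS   [S -> a a s]
ssjsawwaaasS ⇒ ssjsawwaaasaas   [S -> a a s]

S ⇒ M ⇒ sSS ⇒ sMS ⇒ sPjMS ⇒ ssjMS ⇒ ssjsSSS ⇒ ssjsawMSS ⇒ ssjsawwaSS ⇒ ssjsawwaaasS ⇒ ssjsawwaaasaas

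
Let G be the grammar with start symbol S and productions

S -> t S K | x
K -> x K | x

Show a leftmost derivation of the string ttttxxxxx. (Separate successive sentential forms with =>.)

S => tSK   [S -> t S K]
tSK => ttSKK   [S -> t S K]
ttSKK => tttSKKK   [S -> t S K]
tttSKKK => ttttSKKKK   [S -> t S K]
ttttSKKKK => ttttxKKKK   [S -> x]
ttttxKKKK => ttttxxKKK   [K -> x]
ttttxxKKK => ttttxxxKK   [K -> x]
ttttxxxKK => ttttxxxxK   [K -> x]
ttttxxxxK => ttttxxxxx   [K -> x]

S=>tSK=>ttSKK=>tttSKKK=>ttttSKKKK=>ttttxKKKK=>ttttxxKKK=>ttttxxxKK=>ttttxxxxK=>ttttxxxxx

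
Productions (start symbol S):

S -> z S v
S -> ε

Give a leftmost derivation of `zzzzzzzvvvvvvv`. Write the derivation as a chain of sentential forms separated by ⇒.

S⇒zSv⇒zzSvv⇒zzzSvvv⇒zzzzSvvvv⇒zzzzzSvvvvv⇒zzzzzzSvvvvvv⇒zzzzzzzSvvvvvvv⇒zzzzzzzvvvvvvv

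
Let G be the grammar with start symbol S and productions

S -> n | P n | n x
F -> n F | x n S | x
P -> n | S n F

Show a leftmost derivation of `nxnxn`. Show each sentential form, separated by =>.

S=>Pn=>SnFn=>nxnFn=>nxnxn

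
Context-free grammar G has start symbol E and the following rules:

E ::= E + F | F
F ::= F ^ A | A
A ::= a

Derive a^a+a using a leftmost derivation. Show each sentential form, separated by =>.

E => E+F   [E ::= E + F]
E+F => F+F   [E ::= F]
F+F => F^A+F   [F ::= F ^ A]
F^A+F => A^A+F   [F ::= A]
A^A+F => a^A+F   [A ::= a]
a^A+F => a^a+F   [A ::= a]
a^a+F => a^a+A   [F ::= A]
a^a+A => a^a+a   [A ::= a]

E => E+F => F+F => F^A+F => A^A+F => a^A+F => a^a+F => a^a+A => a^a+a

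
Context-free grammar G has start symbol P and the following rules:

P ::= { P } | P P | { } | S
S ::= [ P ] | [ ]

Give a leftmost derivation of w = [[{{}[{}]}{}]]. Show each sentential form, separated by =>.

P=>S=>[P]=>[S]=>[[P]]=>[[PP]]=>[[{P}P]]=>[[{PP}P]]=>[[{{}P}P]]=>[[{{}S}P]]=>[[{{}[P]}P]]=>[[{{}[{}]}P]]=>[[{{}[{}]}{}]]

P => S   [P ::= S]
S => [P]   [S ::= [ P ]]
[P] => [S]   [P ::= S]
[S] => [[P]]   [S ::= [ P ]]
[[P]] => [[PP]]   [P ::= P P]
[[PP]] => [[{P}P]]   [P ::= { P }]
[[{P}P]] => [[{PP}P]]   [P ::= P P]
[[{PP}P]] => [[{{}P}P]]   [P ::= { }]
[[{{}P}P]] => [[{{}S}P]]   [P ::= S]
[[{{}S}P]] => [[{{}[P]}P]]   [S ::= [ P ]]
[[{{}[P]}P]] => [[{{}[{}]}P]]   [P ::= { }]
[[{{}[{}]}P]] => [[{{}[{}]}{}]]   [P ::= { }]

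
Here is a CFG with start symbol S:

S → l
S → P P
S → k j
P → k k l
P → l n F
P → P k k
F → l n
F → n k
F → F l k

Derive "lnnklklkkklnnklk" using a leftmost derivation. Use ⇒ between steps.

S ⇒ PP   [S → P P]
PP ⇒ PkkP   [P → P k k]
PkkP ⇒ lnFkkP   [P → l n F]
lnFkkP ⇒ lnFlkkkP   [F → F l k]
lnFlkkkP ⇒ lnFlklkkkP   [F → F l k]
lnFlklkkkP ⇒ lnnklklkkkP   [F → n k]
lnnklklkkkP ⇒ lnnklklkkklnF   [P → l n F]
lnnklklkkklnF ⇒ lnnklklkkklnFlk   [F → F l k]
lnnklklkkklnFlk ⇒ lnnklklkkklnnklk   [F → n k]

S ⇒ PP ⇒ PkkP ⇒ lnFkkP ⇒ lnFlkkkP ⇒ lnFlklkkkP ⇒ lnnklklkkkP ⇒ lnnklklkkklnF ⇒ lnnklklkkklnFlk ⇒ lnnklklkkklnnklk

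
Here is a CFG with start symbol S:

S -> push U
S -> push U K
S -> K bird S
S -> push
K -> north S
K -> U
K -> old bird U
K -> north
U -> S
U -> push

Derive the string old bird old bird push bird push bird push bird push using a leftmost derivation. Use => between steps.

S => K bird S => old bird U bird S => old bird S bird S => old bird K bird S bird S => old bird U bird S bird S => old bird S bird S bird S => old bird K bird S bird S bird S => old bird old bird U bird S bird S bird S => old bird old bird push bird S bird S bird S => old bird old bird push bird push bird S bird S => old bird old bird push bird push bird push bird S => old bird old bird push bird push bird push bird push

S => K bird S   [S -> K bird S]
K bird S => old bird U bird S   [K -> old bird U]
old bird U bird S => old bird S bird S   [U -> S]
old bird S bird S => old bird K bird S bird S   [S -> K bird S]
old bird K bird S bird S => old bird U bird S bird S   [K -> U]
old bird U bird S bird S => old bird S bird S bird S   [U -> S]
old bird S bird S bird S => old bird K bird S bird S bird S   [S -> K bird S]
old bird K bird S bird S bird S => old bird old bird U bird S bird S bird S   [K -> old bird U]
old bird old bird U bird S bird S bird S => old bird old bird push bird S bird S bird S   [U -> push]
old bird old bird push bird S bird S bird S => old bird old bird push bird push bird S bird S   [S -> push]
old bird old bird push bird push bird S bird S => old bird old bird push bird push bird push bird S   [S -> push]
old bird old bird push bird push bird push bird S => old bird old bird push bird push bird push bird push   [S -> push]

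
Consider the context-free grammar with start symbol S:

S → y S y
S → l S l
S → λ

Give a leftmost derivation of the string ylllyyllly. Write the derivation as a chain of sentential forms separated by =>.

S => ySy => ylSly => yllSlly => ylllSllly => ylllySyllly => ylllyyllly

S => ySy   [S → y S y]
ySy => ylSly   [S → l S l]
ylSly => yllSlly   [S → l S l]
yllSlly => ylllSllly   [S → l S l]
ylllSllly => ylllySyllly   [S → y S y]
ylllySyllly => ylllyyllly   [S → λ]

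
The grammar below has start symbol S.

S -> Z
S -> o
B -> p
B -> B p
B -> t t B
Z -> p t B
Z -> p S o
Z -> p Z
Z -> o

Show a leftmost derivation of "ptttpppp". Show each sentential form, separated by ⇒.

S ⇒ Z   [S -> Z]
Z ⇒ ptB   [Z -> p t B]
ptB ⇒ ptBp   [B -> B p]
ptBp ⇒ ptBpp   [B -> B p]
ptBpp ⇒ ptBppp   [B -> B p]
ptBppp ⇒ ptttBppp   [B -> t t B]
ptttBppp ⇒ ptttpppp   [B -> p]

S ⇒ Z ⇒ ptB ⇒ ptBp ⇒ ptBpp ⇒ ptBppp ⇒ ptttBppp ⇒ ptttpppp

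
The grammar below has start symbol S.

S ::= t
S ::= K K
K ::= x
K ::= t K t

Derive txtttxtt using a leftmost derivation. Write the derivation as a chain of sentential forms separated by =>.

S=>KK=>tKtK=>txtK=>txttKt=>txtttKtt=>txtttxtt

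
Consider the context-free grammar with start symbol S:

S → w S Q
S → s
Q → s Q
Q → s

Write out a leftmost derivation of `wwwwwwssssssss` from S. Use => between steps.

S => wSQ   [S → w S Q]
wSQ => wwSQQ   [S → w S Q]
wwSQQ => wwwSQQQ   [S → w S Q]
wwwSQQQ => wwwwSQQQQ   [S → w S Q]
wwwwSQQQQ => wwwwwSQQQQQ   [S → w S Q]
wwwwwSQQQQQ => wwwwwwSQQQQQQ   [S → w S Q]
wwwwwwSQQQQQQ => wwwwwwsQQQQQQ   [S → s]
wwwwwwsQQQQQQ => wwwwwwssQQQQQ   [Q → s]
wwwwwwssQQQQQ => wwwwwwsssQQQQQ   [Q → s Q]
wwwwwwsssQQQQQ => wwwwwwssssQQQQ   [Q → s]
wwwwwwssssQQQQ => wwwwwwsssssQQQ   [Q → s]
wwwwwwsssssQQQ => wwwwwwssssssQQ   [Q → s]
wwwwwwssssssQQ => wwwwwwsssssssQ   [Q → s]
wwwwwwsssssssQ => wwwwwwssssssss   [Q → s]

S=>wSQ=>wwSQQ=>wwwSQQQ=>wwwwSQQQQ=>wwwwwSQQQQQ=>wwwwwwSQQQQQQ=>wwwwwwsQQQQQQ=>wwwwwwssQQQQQ=>wwwwwwsssQQQQQ=>wwwwwwssssQQQQ=>wwwwwwsssssQQQ=>wwwwwwssssssQQ=>wwwwwwsssssssQ=>wwwwwwssssssss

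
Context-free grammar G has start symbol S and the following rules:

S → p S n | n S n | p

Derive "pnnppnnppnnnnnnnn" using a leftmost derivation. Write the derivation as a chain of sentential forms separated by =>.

S => pSn => pnSnn => pnnSnnn => pnnpSnnnn => pnnppSnnnnn => pnnppnSnnnnnn => pnnppnnSnnnnnnn => pnnppnnpSnnnnnnnn => pnnppnnppnnnnnnnn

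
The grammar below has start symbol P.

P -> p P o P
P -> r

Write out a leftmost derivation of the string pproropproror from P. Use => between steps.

P => pPoP   [P -> p P o P]
pPoP => ppPoPoP   [P -> p P o P]
ppPoPoP => pproPoP   [P -> r]
pproPoP => pproroP   [P -> r]
pproroP => pproropPoP   [P -> p P o P]
pproropPoP => pproroppPoPoP   [P -> p P o P]
pproroppPoPoP => pproropproPoP   [P -> r]
pproropproPoP => pproropproroP   [P -> r]
pproropproroP => pproropproror   [P -> r]

P=>pPoP=>ppPoPoP=>pproPoP=>pproroP=>pproropPoP=>pproroppPoPoP=>pproropproPoP=>pproropproroP=>pproropproror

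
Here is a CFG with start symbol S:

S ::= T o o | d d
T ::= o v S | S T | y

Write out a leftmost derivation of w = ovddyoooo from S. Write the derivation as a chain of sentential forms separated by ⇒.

S ⇒ Too   [S ::= T o o]
Too ⇒ ovSoo   [T ::= o v S]
ovSoo ⇒ ovToooo   [S ::= T o o]
ovToooo ⇒ ovSToooo   [T ::= S T]
ovSToooo ⇒ ovddToooo   [S ::= d d]
ovddToooo ⇒ ovddyoooo   [T ::= y]

S⇒Too⇒ovSoo⇒ovToooo⇒ovSToooo⇒ovddToooo⇒ovddyoooo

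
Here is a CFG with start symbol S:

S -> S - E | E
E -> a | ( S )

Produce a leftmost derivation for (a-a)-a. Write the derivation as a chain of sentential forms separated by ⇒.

S ⇒ S-E   [S -> S - E]
S-E ⇒ E-E   [S -> E]
E-E ⇒ (S)-E   [E -> ( S )]
(S)-E ⇒ (S-E)-E   [S -> S - E]
(S-E)-E ⇒ (E-E)-E   [S -> E]
(E-E)-E ⇒ (a-E)-E   [E -> a]
(a-E)-E ⇒ (a-a)-E   [E -> a]
(a-a)-E ⇒ (a-a)-a   [E -> a]

S⇒S-E⇒E-E⇒(S)-E⇒(S-E)-E⇒(E-E)-E⇒(a-E)-E⇒(a-a)-E⇒(a-a)-a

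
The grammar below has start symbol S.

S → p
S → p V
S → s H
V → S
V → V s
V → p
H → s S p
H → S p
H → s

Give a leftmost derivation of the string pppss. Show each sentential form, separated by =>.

S => pV => pVs => pSs => ppVs => ppVss => ppSss => pppss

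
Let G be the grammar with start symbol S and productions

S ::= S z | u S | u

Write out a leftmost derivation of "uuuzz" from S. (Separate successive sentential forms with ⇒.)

S⇒uS⇒uSz⇒uSzz⇒uuSzz⇒uuuzz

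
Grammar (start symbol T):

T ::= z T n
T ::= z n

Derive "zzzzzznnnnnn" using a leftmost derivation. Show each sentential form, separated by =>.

T => zTn => zzTnn => zzzTnnn => zzzzTnnnn => zzzzzTnnnnn => zzzzzznnnnnn

T => zTn   [T ::= z T n]
zTn => zzTnn   [T ::= z T n]
zzTnn => zzzTnnn   [T ::= z T n]
zzzTnnn => zzzzTnnnn   [T ::= z T n]
zzzzTnnnn => zzzzzTnnnnn   [T ::= z T n]
zzzzzTnnnnn => zzzzzznnnnnn   [T ::= z n]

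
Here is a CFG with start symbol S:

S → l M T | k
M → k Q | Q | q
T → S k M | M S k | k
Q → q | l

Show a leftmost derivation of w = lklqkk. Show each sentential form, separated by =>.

S => lMT => lkQT => lklT => lklMSk => lklqSk => lklqkk

S => lMT   [S → l M T]
lMT => lkQT   [M → k Q]
lkQT => lklT   [Q → l]
lklT => lklMSk   [T → M S k]
lklMSk => lklqSk   [M → q]
lklqSk => lklqkk   [S → k]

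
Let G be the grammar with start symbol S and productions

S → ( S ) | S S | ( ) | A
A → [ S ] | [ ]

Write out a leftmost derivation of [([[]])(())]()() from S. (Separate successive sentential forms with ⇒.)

S ⇒ SS ⇒ SSS ⇒ ASS ⇒ [S]SS ⇒ [SS]SS ⇒ [(S)S]SS ⇒ [(A)S]SS ⇒ [([S])S]SS ⇒ [([A])S]SS ⇒ [([[]])S]SS ⇒ [([[]])(S)]SS ⇒ [([[]])(())]SS ⇒ [([[]])(())]()S ⇒ [([[]])(())]()()

S ⇒ SS   [S → S S]
SS ⇒ SSS   [S → S S]
SSS ⇒ ASS   [S → A]
ASS ⇒ [S]SS   [A → [ S ]]
[S]SS ⇒ [SS]SS   [S → S S]
[SS]SS ⇒ [(S)S]SS   [S → ( S )]
[(S)S]SS ⇒ [(A)S]SS   [S → A]
[(A)S]SS ⇒ [([S])S]SS   [A → [ S ]]
[([S])S]SS ⇒ [([A])S]SS   [S → A]
[([A])S]SS ⇒ [([[]])S]SS   [A → [ ]]
[([[]])S]SS ⇒ [([[]])(S)]SS   [S → ( S )]
[([[]])(S)]SS ⇒ [([[]])(())]SS   [S → ( )]
[([[]])(())]SS ⇒ [([[]])(())]()S   [S → ( )]
[([[]])(())]()S ⇒ [([[]])(())]()()   [S → ( )]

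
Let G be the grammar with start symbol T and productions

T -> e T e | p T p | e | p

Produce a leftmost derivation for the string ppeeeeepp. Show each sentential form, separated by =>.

T=>pTp=>ppTpp=>ppeTepp=>ppeeTeepp=>ppeeeeepp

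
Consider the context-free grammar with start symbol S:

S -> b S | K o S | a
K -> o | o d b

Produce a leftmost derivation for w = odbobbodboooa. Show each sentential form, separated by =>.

S=>KoS=>odboS=>odbobS=>odbobbS=>odbobbKoS=>odbobbodboS=>odbobbodboKoS=>odbobbodboooS=>odbobbodboooa

S => KoS   [S -> K o S]
KoS => odboS   [K -> o d b]
odboS => odbobS   [S -> b S]
odbobS => odbobbS   [S -> b S]
odbobbS => odbobbKoS   [S -> K o S]
odbobbKoS => odbobbodboS   [K -> o d b]
odbobbodboS => odbobbodboKoS   [S -> K o S]
odbobbodboKoS => odbobbodboooS   [K -> o]
odbobbodboooS => odbobbodboooa   [S -> a]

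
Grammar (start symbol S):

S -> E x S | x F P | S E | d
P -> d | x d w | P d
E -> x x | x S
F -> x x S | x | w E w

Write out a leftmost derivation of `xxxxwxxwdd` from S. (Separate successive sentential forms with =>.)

S => xFP   [S -> x F P]
xFP => xxxSP   [F -> x x S]
xxxSP => xxxxFPP   [S -> x F P]
xxxxFPP => xxxxwEwPP   [F -> w E w]
xxxxwEwPP => xxxxwxxwPP   [E -> x x]
xxxxwxxwPP => xxxxwxxwdP   [P -> d]
xxxxwxxwdP => xxxxwxxwdd   [P -> d]

S=>xFP=>xxxSP=>xxxxFPP=>xxxxwEwPP=>xxxxwxxwPP=>xxxxwxxwdP=>xxxxwxxwdd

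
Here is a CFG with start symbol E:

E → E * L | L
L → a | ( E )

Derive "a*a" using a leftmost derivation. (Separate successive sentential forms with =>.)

E=>E*L=>L*L=>a*L=>a*a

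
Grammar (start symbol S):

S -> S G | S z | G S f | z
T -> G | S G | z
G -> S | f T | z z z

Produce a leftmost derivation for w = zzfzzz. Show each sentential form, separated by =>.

S => SG => GSfG => SSfG => zSfG => zzfG => zzfzzz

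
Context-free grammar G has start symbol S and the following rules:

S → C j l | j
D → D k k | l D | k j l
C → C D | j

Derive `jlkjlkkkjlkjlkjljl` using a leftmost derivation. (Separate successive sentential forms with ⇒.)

S⇒Cjl⇒CDjl⇒CDDjl⇒CDDDjl⇒CDDDDjl⇒jDDDDjl⇒jDkkDDDjl⇒jlDkkDDDjl⇒jlkjlkkDDDjl⇒jlkjlkkkjlDDjl⇒jlkjlkkkjlkjlDjl⇒jlkjlkkkjlkjlkjljl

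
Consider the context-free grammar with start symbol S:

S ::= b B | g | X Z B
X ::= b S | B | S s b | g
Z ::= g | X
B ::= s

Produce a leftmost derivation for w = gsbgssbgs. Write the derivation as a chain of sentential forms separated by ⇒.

S ⇒ XZB ⇒ SsbZB ⇒ XZBsbZB ⇒ SsbZBsbZB ⇒ gsbZBsbZB ⇒ gsbgBsbZB ⇒ gsbgssbZB ⇒ gsbgssbgB ⇒ gsbgssbgs

S ⇒ XZB   [S ::= X Z B]
XZB ⇒ SsbZB   [X ::= S s b]
SsbZB ⇒ XZBsbZB   [S ::= X Z B]
XZBsbZB ⇒ SsbZBsbZB   [X ::= S s b]
SsbZBsbZB ⇒ gsbZBsbZB   [S ::= g]
gsbZBsbZB ⇒ gsbgBsbZB   [Z ::= g]
gsbgBsbZB ⇒ gsbgssbZB   [B ::= s]
gsbgssbZB ⇒ gsbgssbgB   [Z ::= g]
gsbgssbgB ⇒ gsbgssbgs   [B ::= s]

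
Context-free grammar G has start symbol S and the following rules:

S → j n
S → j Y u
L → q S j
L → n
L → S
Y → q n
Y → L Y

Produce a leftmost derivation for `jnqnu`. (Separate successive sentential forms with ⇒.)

S ⇒ jYu ⇒ jLYu ⇒ jnYu ⇒ jnqnu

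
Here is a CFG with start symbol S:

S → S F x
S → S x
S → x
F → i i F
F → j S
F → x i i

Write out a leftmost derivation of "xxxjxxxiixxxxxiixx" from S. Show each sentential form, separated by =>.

S => Sx   [S → S x]
Sx => SFxx   [S → S F x]
SFxx => SxFxx   [S → S x]
SxFxx => SxxFxx   [S → S x]
SxxFxx => SxxxFxx   [S → S x]
SxxxFxx => SFxxxxFxx   [S → S F x]
SFxxxxFxx => SFxFxxxxFxx   [S → S F x]
SFxFxxxxFxx => SxFxFxxxxFxx   [S → S x]
SxFxFxxxxFxx => SxxFxFxxxxFxx   [S → S x]
SxxFxFxxxxFxx => xxxFxFxxxxFxx   [S → x]
xxxFxFxxxxFxx => xxxjSxFxxxxFxx   [F → j S]
xxxjSxFxxxxFxx => xxxjxxFxxxxFxx   [S → x]
xxxjxxFxxxxFxx => xxxjxxxiixxxxFxx   [F → x i i]
xxxjxxxiixxxxFxx => xxxjxxxiixxxxxiixx   [F → x i i]

S => Sx => SFxx => SxFxx => SxxFxx => SxxxFxx => SFxxxxFxx => SFxFxxxxFxx => SxFxFxxxxFxx => SxxFxFxxxxFxx => xxxFxFxxxxFxx => xxxjSxFxxxxFxx => xxxjxxFxxxxFxx => xxxjxxxiixxxxFxx => xxxjxxxiixxxxxiixx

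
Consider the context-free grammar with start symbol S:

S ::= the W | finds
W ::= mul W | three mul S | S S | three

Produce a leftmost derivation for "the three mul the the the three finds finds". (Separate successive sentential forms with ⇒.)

S ⇒ the W ⇒ the three mul S ⇒ the three mul the W ⇒ the three mul the S S ⇒ the three mul the the W S ⇒ the three mul the the S S S ⇒ the three mul the the the W S S ⇒ the three mul the the the three S S ⇒ the three mul the the the three finds S ⇒ the three mul the the the three finds finds

S ⇒ the W   [S ::= the W]
the W ⇒ the three mul S   [W ::= three mul S]
the three mul S ⇒ the three mul the W   [S ::= the W]
the three mul the W ⇒ the three mul the S S   [W ::= S S]
the three mul the S S ⇒ the three mul the the W S   [S ::= the W]
the three mul the the W S ⇒ the three mul the the S S S   [W ::= S S]
the three mul the the S S S ⇒ the three mul the the the W S S   [S ::= the W]
the three mul the the the W S S ⇒ the three mul the the the three S S   [W ::= three]
the three mul the the the three S S ⇒ the three mul the the the three finds S   [S ::= finds]
the three mul the the the three finds S ⇒ the three mul the the the three finds finds   [S ::= finds]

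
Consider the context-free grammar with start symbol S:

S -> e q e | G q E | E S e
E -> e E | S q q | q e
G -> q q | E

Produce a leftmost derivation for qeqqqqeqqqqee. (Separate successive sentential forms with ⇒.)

S ⇒ ESe   [S -> E S e]
ESe ⇒ qeSe   [E -> q e]
qeSe ⇒ qeGqEe   [S -> G q E]
qeGqEe ⇒ qeEqEe   [G -> E]
qeEqEe ⇒ qeSqqqEe   [E -> S q q]
qeSqqqEe ⇒ qeGqEqqqEe   [S -> G q E]
qeGqEqqqEe ⇒ qeqqqEqqqEe   [G -> q q]
qeqqqEqqqEe ⇒ qeqqqqeqqqEe   [E -> q e]
qeqqqqeqqqEe ⇒ qeqqqqeqqqqee   [E -> q e]

S ⇒ ESe ⇒ qeSe ⇒ qeGqEe ⇒ qeEqEe ⇒ qeSqqqEe ⇒ qeGqEqqqEe ⇒ qeqqqEqqqEe ⇒ qeqqqqeqqqEe ⇒ qeqqqqeqqqqee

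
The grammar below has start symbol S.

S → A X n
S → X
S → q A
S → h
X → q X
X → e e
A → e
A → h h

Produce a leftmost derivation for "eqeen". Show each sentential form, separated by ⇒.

S⇒AXn⇒eXn⇒eqXn⇒eqeen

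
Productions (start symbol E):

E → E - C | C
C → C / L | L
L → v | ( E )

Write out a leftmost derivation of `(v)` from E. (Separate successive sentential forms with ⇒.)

E⇒C⇒L⇒(E)⇒(C)⇒(L)⇒(v)

E ⇒ C   [E → C]
C ⇒ L   [C → L]
L ⇒ (E)   [L → ( E )]
(E) ⇒ (C)   [E → C]
(C) ⇒ (L)   [C → L]
(L) ⇒ (v)   [L → v]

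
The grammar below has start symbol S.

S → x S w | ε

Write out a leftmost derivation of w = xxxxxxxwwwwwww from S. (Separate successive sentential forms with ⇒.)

S ⇒ xSw   [S → x S w]
xSw ⇒ xxSww   [S → x S w]
xxSww ⇒ xxxSwww   [S → x S w]
xxxSwww ⇒ xxxxSwwww   [S → x S w]
xxxxSwwww ⇒ xxxxxSwwwww   [S → x S w]
xxxxxSwwwww ⇒ xxxxxxSwwwwww   [S → x S w]
xxxxxxSwwwwww ⇒ xxxxxxxSwwwwwww   [S → x S w]
xxxxxxxSwwwwwww ⇒ xxxxxxxwwwwwww   [S → ε]

S ⇒ xSw ⇒ xxSww ⇒ xxxSwww ⇒ xxxxSwwww ⇒ xxxxxSwwwww ⇒ xxxxxxSwwwwww ⇒ xxxxxxxSwwwwwww ⇒ xxxxxxxwwwwwww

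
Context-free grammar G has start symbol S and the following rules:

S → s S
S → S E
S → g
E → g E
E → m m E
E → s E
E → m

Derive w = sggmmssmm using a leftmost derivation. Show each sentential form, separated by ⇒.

S ⇒ SE ⇒ sSE ⇒ sSEE ⇒ sgEE ⇒ sggEE ⇒ sggmmEE ⇒ sggmmsEE ⇒ sggmmssEE ⇒ sggmmssmE ⇒ sggmmssmm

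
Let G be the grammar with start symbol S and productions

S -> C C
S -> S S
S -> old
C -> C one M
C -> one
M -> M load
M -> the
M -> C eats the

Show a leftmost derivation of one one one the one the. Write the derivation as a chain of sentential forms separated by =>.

S => C C => one C => one C one M => one C one M one M => one one one M one M => one one one the one M => one one one the one the

S => C C   [S -> C C]
C C => one C   [C -> one]
one C => one C one M   [C -> C one M]
one C one M => one C one M one M   [C -> C one M]
one C one M one M => one one one M one M   [C -> one]
one one one M one M => one one one the one M   [M -> the]
one one one the one M => one one one the one the   [M -> the]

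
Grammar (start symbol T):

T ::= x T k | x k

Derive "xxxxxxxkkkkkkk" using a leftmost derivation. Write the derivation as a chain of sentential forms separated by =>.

T => xTk => xxTkk => xxxTkkk => xxxxTkkkk => xxxxxTkkkkk => xxxxxxTkkkkkk => xxxxxxxkkkkkkk

T => xTk   [T ::= x T k]
xTk => xxTkk   [T ::= x T k]
xxTkk => xxxTkkk   [T ::= x T k]
xxxTkkk => xxxxTkkkk   [T ::= x T k]
xxxxTkkkk => xxxxxTkkkkk   [T ::= x T k]
xxxxxTkkkkk => xxxxxxTkkkkkk   [T ::= x T k]
xxxxxxTkkkkkk => xxxxxxxkkkkkkk   [T ::= x k]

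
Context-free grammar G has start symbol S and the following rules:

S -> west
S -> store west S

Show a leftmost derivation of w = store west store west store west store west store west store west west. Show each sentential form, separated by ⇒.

S ⇒ store west S ⇒ store west store west S ⇒ store west store west store west S ⇒ store west store west store west store west S ⇒ store west store west store west store west store west S ⇒ store west store west store west store west store west store west S ⇒ store west store west store west store west store west store west west

S ⇒ store west S   [S -> store west S]
store west S ⇒ store west store west S   [S -> store west S]
store west store west S ⇒ store west store west store west S   [S -> store west S]
store west store west store west S ⇒ store west store west store west store west S   [S -> store west S]
store west store west store west store west S ⇒ store west store west store west store west store west S   [S -> store west S]
store west store west store west store west store west S ⇒ store west store west store west store west store west store west S   [S -> store west S]
store west store west store west store west store west store west S ⇒ store west store west store west store west store west store west west   [S -> west]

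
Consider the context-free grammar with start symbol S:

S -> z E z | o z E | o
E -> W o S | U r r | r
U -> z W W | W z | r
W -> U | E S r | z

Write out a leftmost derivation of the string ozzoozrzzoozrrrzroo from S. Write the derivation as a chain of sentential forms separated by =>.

S => ozE => ozWoS => ozzoS => ozzoozE => ozzoozWoS => ozzoozESroS => ozzoozrSroS => ozzoozrzEzroS => ozzoozrzWoSzroS => ozzoozrzzoSzroS => ozzoozrzzoozEzroS => ozzoozrzzoozUrrzroS => ozzoozrzzoozrrrzroS => ozzoozrzzoozrrrzroo

S => ozE   [S -> o z E]
ozE => ozWoS   [E -> W o S]
ozWoS => ozzoS   [W -> z]
ozzoS => ozzoozE   [S -> o z E]
ozzoozE => ozzoozWoS   [E -> W o S]
ozzoozWoS => ozzoozESroS   [W -> E S r]
ozzoozESroS => ozzoozrSroS   [E -> r]
ozzoozrSroS => ozzoozrzEzroS   [S -> z E z]
ozzoozrzEzroS => ozzoozrzWoSzroS   [E -> W o S]
ozzoozrzWoSzroS => ozzoozrzzoSzroS   [W -> z]
ozzoozrzzoSzroS => ozzoozrzzoozEzroS   [S -> o z E]
ozzoozrzzoozEzroS => ozzoozrzzoozUrrzroS   [E -> U r r]
ozzoozrzzoozUrrzroS => ozzoozrzzoozrrrzroS   [U -> r]
ozzoozrzzoozrrrzroS => ozzoozrzzoozrrrzroo   [S -> o]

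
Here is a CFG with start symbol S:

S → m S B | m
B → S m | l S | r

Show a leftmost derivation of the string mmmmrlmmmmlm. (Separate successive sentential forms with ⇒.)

S ⇒ mSB   [S → m S B]
mSB ⇒ mmSBB   [S → m S B]
mmSBB ⇒ mmmSBBB   [S → m S B]
mmmSBBB ⇒ mmmmBBB   [S → m]
mmmmBBB ⇒ mmmmrBB   [B → r]
mmmmrBB ⇒ mmmmrlSB   [B → l S]
mmmmrlSB ⇒ mmmmrlmSBB   [S → m S B]
mmmmrlmSBB ⇒ mmmmrlmmBB   [S → m]
mmmmrlmmBB ⇒ mmmmrlmmSmB   [B → S m]
mmmmrlmmSmB ⇒ mmmmrlmmmmB   [S → m]
mmmmrlmmmmB ⇒ mmmmrlmmmmlS   [B → l S]
mmmmrlmmmmlS ⇒ mmmmrlmmmmlm   [S → m]

S ⇒ mSB ⇒ mmSBB ⇒ mmmSBBB ⇒ mmmmBBB ⇒ mmmmrBB ⇒ mmmmrlSB ⇒ mmmmrlmSBB ⇒ mmmmrlmmBB ⇒ mmmmrlmmSmB ⇒ mmmmrlmmmmB ⇒ mmmmrlmmmmlS ⇒ mmmmrlmmmmlm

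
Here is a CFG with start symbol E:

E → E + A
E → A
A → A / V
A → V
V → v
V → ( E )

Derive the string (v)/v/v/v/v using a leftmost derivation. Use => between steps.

E=>A=>A/V=>A/V/V=>A/V/V/V=>A/V/V/V/V=>V/V/V/V/V=>(E)/V/V/V/V=>(A)/V/V/V/V=>(V)/V/V/V/V=>(v)/V/V/V/V=>(v)/v/V/V/V=>(v)/v/v/V/V=>(v)/v/v/v/V=>(v)/v/v/v/v

E => A   [E → A]
A => A/V   [A → A / V]
A/V => A/V/V   [A → A / V]
A/V/V => A/V/V/V   [A → A / V]
A/V/V/V => A/V/V/V/V   [A → A / V]
A/V/V/V/V => V/V/V/V/V   [A → V]
V/V/V/V/V => (E)/V/V/V/V   [V → ( E )]
(E)/V/V/V/V => (A)/V/V/V/V   [E → A]
(A)/V/V/V/V => (V)/V/V/V/V   [A → V]
(V)/V/V/V/V => (v)/V/V/V/V   [V → v]
(v)/V/V/V/V => (v)/v/V/V/V   [V → v]
(v)/v/V/V/V => (v)/v/v/V/V   [V → v]
(v)/v/v/V/V => (v)/v/v/v/V   [V → v]
(v)/v/v/v/V => (v)/v/v/v/v   [V → v]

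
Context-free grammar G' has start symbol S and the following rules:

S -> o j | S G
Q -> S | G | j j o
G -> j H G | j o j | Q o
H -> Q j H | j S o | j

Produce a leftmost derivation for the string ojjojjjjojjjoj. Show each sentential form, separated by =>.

S => SG => SGG => ojGG => ojjojG => ojjojjHG => ojjojjQjHG => ojjojjjjojHG => ojjojjjjojjG => ojjojjjjojjjoj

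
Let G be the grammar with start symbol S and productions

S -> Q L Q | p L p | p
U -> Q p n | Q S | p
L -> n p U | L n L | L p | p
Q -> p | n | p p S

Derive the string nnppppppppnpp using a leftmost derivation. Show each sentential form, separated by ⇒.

S⇒QLQ⇒nLQ⇒nLpQ⇒nnpUpQ⇒nnpQpnpQ⇒nnpppSpnpQ⇒nnppppLppnpQ⇒nnppppLpppnpQ⇒nnppppppppnpQ⇒nnppppppppnpp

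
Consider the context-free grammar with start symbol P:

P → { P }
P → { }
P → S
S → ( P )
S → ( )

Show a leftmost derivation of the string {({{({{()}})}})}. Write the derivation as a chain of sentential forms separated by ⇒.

P⇒{P}⇒{S}⇒{(P)}⇒{({P})}⇒{({{P}})}⇒{({{S}})}⇒{({{(P)}})}⇒{({{({P})}})}⇒{({{({{P}})}})}⇒{({{({{S}})}})}⇒{({{({{()}})}})}

P ⇒ {P}   [P → { P }]
{P} ⇒ {S}   [P → S]
{S} ⇒ {(P)}   [S → ( P )]
{(P)} ⇒ {({P})}   [P → { P }]
{({P})} ⇒ {({{P}})}   [P → { P }]
{({{P}})} ⇒ {({{S}})}   [P → S]
{({{S}})} ⇒ {({{(P)}})}   [S → ( P )]
{({{(P)}})} ⇒ {({{({P})}})}   [P → { P }]
{({{({P})}})} ⇒ {({{({{P}})}})}   [P → { P }]
{({{({{P}})}})} ⇒ {({{({{S}})}})}   [P → S]
{({{({{S}})}})} ⇒ {({{({{()}})}})}   [S → ( )]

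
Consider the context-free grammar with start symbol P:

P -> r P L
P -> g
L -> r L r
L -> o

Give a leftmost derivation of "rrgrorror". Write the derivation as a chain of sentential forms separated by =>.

P => rPL => rrPLL => rrgLL => rrgrLrL => rrgrorL => rrgrorrLr => rrgrorror

P => rPL   [P -> r P L]
rPL => rrPLL   [P -> r P L]
rrPLL => rrgLL   [P -> g]
rrgLL => rrgrLrL   [L -> r L r]
rrgrLrL => rrgrorL   [L -> o]
rrgrorL => rrgrorrLr   [L -> r L r]
rrgrorrLr => rrgrorror   [L -> o]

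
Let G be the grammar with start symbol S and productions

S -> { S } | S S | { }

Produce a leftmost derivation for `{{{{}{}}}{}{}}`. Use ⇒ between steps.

S ⇒ {S} ⇒ {SS} ⇒ {SSS} ⇒ {{S}SS} ⇒ {{{S}}SS} ⇒ {{{SS}}SS} ⇒ {{{{}S}}SS} ⇒ {{{{}{}}}SS} ⇒ {{{{}{}}}{}S} ⇒ {{{{}{}}}{}{}}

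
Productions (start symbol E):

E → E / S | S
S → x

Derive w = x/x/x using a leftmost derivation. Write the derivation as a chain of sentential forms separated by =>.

E => E/S   [E → E / S]
E/S => E/S/S   [E → E / S]
E/S/S => S/S/S   [E → S]
S/S/S => x/S/S   [S → x]
x/S/S => x/x/S   [S → x]
x/x/S => x/x/x   [S → x]

E => E/S => E/S/S => S/S/S => x/S/S => x/x/S => x/x/x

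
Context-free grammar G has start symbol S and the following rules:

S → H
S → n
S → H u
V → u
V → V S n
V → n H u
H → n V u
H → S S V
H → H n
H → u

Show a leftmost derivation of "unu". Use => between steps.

S=>H=>SSV=>HSV=>uSV=>unV=>unu

S => H   [S → H]
H => SSV   [H → S S V]
SSV => HSV   [S → H]
HSV => uSV   [H → u]
uSV => unV   [S → n]
unV => unu   [V → u]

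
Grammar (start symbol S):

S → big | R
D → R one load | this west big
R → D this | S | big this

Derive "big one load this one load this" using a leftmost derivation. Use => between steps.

S => R => D this => R one load this => D this one load this => R one load this one load this => S one load this one load this => big one load this one load this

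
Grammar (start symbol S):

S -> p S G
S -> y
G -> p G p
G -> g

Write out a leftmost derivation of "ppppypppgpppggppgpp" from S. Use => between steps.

S => pSG => ppSGG => pppSGGG => ppppSGGGG => ppppyGGGG => ppppypGpGGG => ppppyppGppGGG => ppppypppGpppGGG => ppppypppgpppGGG => ppppypppgpppgGG => ppppypppgpppggG => ppppypppgpppggpGp => ppppypppgpppggppGpp => ppppypppgpppggppgpp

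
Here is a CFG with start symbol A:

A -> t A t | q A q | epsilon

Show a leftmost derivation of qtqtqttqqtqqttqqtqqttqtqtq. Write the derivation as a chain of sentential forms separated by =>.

A => qAq => qtAtq => qtqAqtq => qtqtAtqtq => qtqtqAqtqtq => qtqtqtAtqtqtq => qtqtqttAttqtqtq => qtqtqttqAqttqtqtq => qtqtqttqqAqqttqtqtq => qtqtqttqqtAtqqttqtqtq => qtqtqttqqtqAqtqqttqtqtq => qtqtqttqqtqqAqqtqqttqtqtq => qtqtqttqqtqqtAtqqtqqttqtqtq => qtqtqttqqtqqttqqtqqttqtqtq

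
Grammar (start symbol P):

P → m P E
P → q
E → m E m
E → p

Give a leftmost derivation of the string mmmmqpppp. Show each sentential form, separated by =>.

P => mPE   [P → m P E]
mPE => mmPEE   [P → m P E]
mmPEE => mmmPEEE   [P → m P E]
mmmPEEE => mmmmPEEEE   [P → m P E]
mmmmPEEEE => mmmmqEEEE   [P → q]
mmmmqEEEE => mmmmqpEEE   [E → p]
mmmmqpEEE => mmmmqppEE   [E → p]
mmmmqppEE => mmmmqpppE   [E → p]
mmmmqpppE => mmmmqpppp   [E → p]

P=>mPE=>mmPEE=>mmmPEEE=>mmmmPEEEE=>mmmmqEEEE=>mmmmqpEEE=>mmmmqppEE=>mmmmqpppE=>mmmmqpppp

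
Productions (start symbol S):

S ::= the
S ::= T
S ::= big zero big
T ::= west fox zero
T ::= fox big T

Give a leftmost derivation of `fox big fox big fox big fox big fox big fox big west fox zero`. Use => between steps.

S => T   [S ::= T]
T => fox big T   [T ::= fox big T]
fox big T => fox big fox big T   [T ::= fox big T]
fox big fox big T => fox big fox big fox big T   [T ::= fox big T]
fox big fox big fox big T => fox big fox big fox big fox big T   [T ::= fox big T]
fox big fox big fox big fox big T => fox big fox big fox big fox big fox big T   [T ::= fox big T]
fox big fox big fox big fox big fox big T => fox big fox big fox big fox big fox big fox big T   [T ::= fox big T]
fox big fox big fox big fox big fox big fox big T => fox big fox big fox big fox big fox big fox big west fox zero   [T ::= west fox zero]

S => T => fox big T => fox big fox big T => fox big fox big fox big T => fox big fox big fox big fox big T => fox big fox big fox big fox big fox big T => fox big fox big fox big fox big fox big fox big T => fox big fox big fox big fox big fox big fox big west fox zero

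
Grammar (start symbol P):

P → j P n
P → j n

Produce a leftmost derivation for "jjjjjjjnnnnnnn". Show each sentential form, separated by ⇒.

P⇒jPn⇒jjPnn⇒jjjPnnn⇒jjjjPnnnn⇒jjjjjPnnnnn⇒jjjjjjPnnnnnn⇒jjjjjjjnnnnnnn

P ⇒ jPn   [P → j P n]
jPn ⇒ jjPnn   [P → j P n]
jjPnn ⇒ jjjPnnn   [P → j P n]
jjjPnnn ⇒ jjjjPnnnn   [P → j P n]
jjjjPnnnn ⇒ jjjjjPnnnnn   [P → j P n]
jjjjjPnnnnn ⇒ jjjjjjPnnnnnn   [P → j P n]
jjjjjjPnnnnnn ⇒ jjjjjjjnnnnnnn   [P → j n]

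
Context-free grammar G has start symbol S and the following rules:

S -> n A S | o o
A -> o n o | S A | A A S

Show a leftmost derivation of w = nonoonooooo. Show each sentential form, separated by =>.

S=>nAS=>nAASS=>nonoASS=>nonoonoSS=>nonoonoooS=>nonoonooooo

S => nAS   [S -> n A S]
nAS => nAASS   [A -> A A S]
nAASS => nonoASS   [A -> o n o]
nonoASS => nonoonoSS   [A -> o n o]
nonoonoSS => nonoonoooS   [S -> o o]
nonoonoooS => nonoonooooo   [S -> o o]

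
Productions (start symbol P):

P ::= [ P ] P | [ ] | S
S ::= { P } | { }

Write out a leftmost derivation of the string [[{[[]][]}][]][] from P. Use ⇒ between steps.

P ⇒ [P]P ⇒ [[P]P]P ⇒ [[S]P]P ⇒ [[{P}]P]P ⇒ [[{[P]P}]P]P ⇒ [[{[[]]P}]P]P ⇒ [[{[[]][]}]P]P ⇒ [[{[[]][]}][]]P ⇒ [[{[[]][]}][]][]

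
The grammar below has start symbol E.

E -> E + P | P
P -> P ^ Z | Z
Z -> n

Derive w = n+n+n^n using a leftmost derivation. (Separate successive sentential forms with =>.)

E => E+P   [E -> E + P]
E+P => E+P+P   [E -> E + P]
E+P+P => P+P+P   [E -> P]
P+P+P => Z+P+P   [P -> Z]
Z+P+P => n+P+P   [Z -> n]
n+P+P => n+Z+P   [P -> Z]
n+Z+P => n+n+P   [Z -> n]
n+n+P => n+n+P^Z   [P -> P ^ Z]
n+n+P^Z => n+n+Z^Z   [P -> Z]
n+n+Z^Z => n+n+n^Z   [Z -> n]
n+n+n^Z => n+n+n^n   [Z -> n]

E => E+P => E+P+P => P+P+P => Z+P+P => n+P+P => n+Z+P => n+n+P => n+n+P^Z => n+n+Z^Z => n+n+n^Z => n+n+n^n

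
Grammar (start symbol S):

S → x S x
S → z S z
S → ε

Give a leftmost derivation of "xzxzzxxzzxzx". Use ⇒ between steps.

S ⇒ xSx ⇒ xzSzx ⇒ xzxSxzx ⇒ xzxzSzxzx ⇒ xzxzzSzzxzx ⇒ xzxzzxSxzzxzx ⇒ xzxzzxxzzxzx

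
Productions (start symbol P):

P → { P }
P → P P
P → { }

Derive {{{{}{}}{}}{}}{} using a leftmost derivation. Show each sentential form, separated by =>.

P => PP => {P}P => {PP}P => {{P}P}P => {{PP}P}P => {{{P}P}P}P => {{{PP}P}P}P => {{{{}P}P}P}P => {{{{}{}}P}P}P => {{{{}{}}{}}P}P => {{{{}{}}{}}{}}P => {{{{}{}}{}}{}}{}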